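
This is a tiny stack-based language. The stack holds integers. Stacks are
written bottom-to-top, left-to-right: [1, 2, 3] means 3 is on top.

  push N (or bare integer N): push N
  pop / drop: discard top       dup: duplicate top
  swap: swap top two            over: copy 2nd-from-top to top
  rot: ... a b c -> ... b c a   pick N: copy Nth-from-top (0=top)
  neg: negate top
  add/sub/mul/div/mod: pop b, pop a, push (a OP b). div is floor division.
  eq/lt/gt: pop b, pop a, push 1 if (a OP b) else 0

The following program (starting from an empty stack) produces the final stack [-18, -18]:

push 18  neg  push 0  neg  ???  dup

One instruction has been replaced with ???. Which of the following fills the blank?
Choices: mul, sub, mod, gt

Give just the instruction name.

Answer: sub

Derivation:
Stack before ???: [-18, 0]
Stack after ???:  [-18]
Checking each choice:
  mul: produces [0, 0]
  sub: MATCH
  mod: modulo by zero
  gt: produces [0, 0]


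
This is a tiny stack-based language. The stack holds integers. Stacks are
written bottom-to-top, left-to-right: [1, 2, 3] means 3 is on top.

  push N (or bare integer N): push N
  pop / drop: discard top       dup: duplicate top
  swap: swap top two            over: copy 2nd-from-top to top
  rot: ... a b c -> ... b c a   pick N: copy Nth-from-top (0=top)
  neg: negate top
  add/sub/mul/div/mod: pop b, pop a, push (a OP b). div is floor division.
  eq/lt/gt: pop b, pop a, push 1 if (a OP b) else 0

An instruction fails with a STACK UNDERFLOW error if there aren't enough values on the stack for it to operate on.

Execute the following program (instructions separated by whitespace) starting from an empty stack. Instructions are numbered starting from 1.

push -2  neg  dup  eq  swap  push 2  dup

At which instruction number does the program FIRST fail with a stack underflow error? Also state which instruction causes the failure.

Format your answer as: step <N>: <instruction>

Step 1 ('push -2'): stack = [-2], depth = 1
Step 2 ('neg'): stack = [2], depth = 1
Step 3 ('dup'): stack = [2, 2], depth = 2
Step 4 ('eq'): stack = [1], depth = 1
Step 5 ('swap'): needs 2 value(s) but depth is 1 — STACK UNDERFLOW

Answer: step 5: swap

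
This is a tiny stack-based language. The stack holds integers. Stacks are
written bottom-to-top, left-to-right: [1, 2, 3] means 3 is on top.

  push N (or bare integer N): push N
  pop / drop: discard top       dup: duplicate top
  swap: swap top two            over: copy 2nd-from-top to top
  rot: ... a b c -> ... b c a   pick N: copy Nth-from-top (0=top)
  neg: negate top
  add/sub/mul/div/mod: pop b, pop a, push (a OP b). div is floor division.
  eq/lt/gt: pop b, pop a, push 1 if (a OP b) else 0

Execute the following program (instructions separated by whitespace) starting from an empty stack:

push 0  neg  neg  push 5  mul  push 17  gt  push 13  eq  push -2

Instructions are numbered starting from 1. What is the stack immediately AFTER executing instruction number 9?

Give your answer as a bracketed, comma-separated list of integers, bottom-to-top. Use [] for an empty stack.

Step 1 ('push 0'): [0]
Step 2 ('neg'): [0]
Step 3 ('neg'): [0]
Step 4 ('push 5'): [0, 5]
Step 5 ('mul'): [0]
Step 6 ('push 17'): [0, 17]
Step 7 ('gt'): [0]
Step 8 ('push 13'): [0, 13]
Step 9 ('eq'): [0]

Answer: [0]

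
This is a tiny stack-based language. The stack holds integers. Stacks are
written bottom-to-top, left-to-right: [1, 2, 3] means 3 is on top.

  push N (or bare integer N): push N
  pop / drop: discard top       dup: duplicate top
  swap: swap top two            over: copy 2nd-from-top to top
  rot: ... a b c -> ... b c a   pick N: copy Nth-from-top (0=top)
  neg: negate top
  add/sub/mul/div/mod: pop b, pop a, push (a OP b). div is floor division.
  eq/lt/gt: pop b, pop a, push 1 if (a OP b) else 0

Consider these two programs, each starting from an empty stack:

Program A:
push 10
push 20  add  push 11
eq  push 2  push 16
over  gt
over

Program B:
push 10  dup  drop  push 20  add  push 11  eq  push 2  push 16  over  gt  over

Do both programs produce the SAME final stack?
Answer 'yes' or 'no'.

Program A trace:
  After 'push 10': [10]
  After 'push 20': [10, 20]
  After 'add': [30]
  After 'push 11': [30, 11]
  After 'eq': [0]
  After 'push 2': [0, 2]
  After 'push 16': [0, 2, 16]
  After 'over': [0, 2, 16, 2]
  After 'gt': [0, 2, 1]
  After 'over': [0, 2, 1, 2]
Program A final stack: [0, 2, 1, 2]

Program B trace:
  After 'push 10': [10]
  After 'dup': [10, 10]
  After 'drop': [10]
  After 'push 20': [10, 20]
  After 'add': [30]
  After 'push 11': [30, 11]
  After 'eq': [0]
  After 'push 2': [0, 2]
  After 'push 16': [0, 2, 16]
  After 'over': [0, 2, 16, 2]
  After 'gt': [0, 2, 1]
  After 'over': [0, 2, 1, 2]
Program B final stack: [0, 2, 1, 2]
Same: yes

Answer: yes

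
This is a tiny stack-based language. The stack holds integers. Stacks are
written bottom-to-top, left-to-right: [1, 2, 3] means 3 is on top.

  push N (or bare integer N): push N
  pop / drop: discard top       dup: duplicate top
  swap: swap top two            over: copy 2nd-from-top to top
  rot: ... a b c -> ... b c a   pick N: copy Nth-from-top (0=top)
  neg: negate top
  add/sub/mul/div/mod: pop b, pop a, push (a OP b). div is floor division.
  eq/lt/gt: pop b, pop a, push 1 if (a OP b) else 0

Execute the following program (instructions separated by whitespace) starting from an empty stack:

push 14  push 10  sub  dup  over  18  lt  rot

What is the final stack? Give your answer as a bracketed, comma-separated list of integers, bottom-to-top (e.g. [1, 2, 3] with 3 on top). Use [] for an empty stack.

Answer: [4, 1, 4]

Derivation:
After 'push 14': [14]
After 'push 10': [14, 10]
After 'sub': [4]
After 'dup': [4, 4]
After 'over': [4, 4, 4]
After 'push 18': [4, 4, 4, 18]
After 'lt': [4, 4, 1]
After 'rot': [4, 1, 4]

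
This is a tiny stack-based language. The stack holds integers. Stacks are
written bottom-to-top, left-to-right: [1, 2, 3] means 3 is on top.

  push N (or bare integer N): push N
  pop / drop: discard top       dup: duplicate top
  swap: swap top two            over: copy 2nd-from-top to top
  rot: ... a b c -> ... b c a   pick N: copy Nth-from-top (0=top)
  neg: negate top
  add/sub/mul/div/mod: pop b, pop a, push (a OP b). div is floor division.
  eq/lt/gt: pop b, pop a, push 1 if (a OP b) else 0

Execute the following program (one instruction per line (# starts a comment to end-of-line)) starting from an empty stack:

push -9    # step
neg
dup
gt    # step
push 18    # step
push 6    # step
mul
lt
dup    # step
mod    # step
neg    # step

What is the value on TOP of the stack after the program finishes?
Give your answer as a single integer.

Answer: 0

Derivation:
After 'push -9': [-9]
After 'neg': [9]
After 'dup': [9, 9]
After 'gt': [0]
After 'push 18': [0, 18]
After 'push 6': [0, 18, 6]
After 'mul': [0, 108]
After 'lt': [1]
After 'dup': [1, 1]
After 'mod': [0]
After 'neg': [0]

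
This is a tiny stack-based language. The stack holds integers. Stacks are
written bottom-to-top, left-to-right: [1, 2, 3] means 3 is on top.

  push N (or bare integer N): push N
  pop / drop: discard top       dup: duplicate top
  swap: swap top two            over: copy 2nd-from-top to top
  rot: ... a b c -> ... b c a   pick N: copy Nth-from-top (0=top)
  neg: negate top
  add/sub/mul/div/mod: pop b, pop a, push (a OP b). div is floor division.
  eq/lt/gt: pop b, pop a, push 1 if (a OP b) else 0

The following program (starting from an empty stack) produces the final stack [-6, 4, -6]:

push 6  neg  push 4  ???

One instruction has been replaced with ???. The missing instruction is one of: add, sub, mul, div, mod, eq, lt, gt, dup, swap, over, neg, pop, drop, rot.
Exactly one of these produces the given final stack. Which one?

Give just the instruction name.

Stack before ???: [-6, 4]
Stack after ???:  [-6, 4, -6]
The instruction that transforms [-6, 4] -> [-6, 4, -6] is: over

Answer: over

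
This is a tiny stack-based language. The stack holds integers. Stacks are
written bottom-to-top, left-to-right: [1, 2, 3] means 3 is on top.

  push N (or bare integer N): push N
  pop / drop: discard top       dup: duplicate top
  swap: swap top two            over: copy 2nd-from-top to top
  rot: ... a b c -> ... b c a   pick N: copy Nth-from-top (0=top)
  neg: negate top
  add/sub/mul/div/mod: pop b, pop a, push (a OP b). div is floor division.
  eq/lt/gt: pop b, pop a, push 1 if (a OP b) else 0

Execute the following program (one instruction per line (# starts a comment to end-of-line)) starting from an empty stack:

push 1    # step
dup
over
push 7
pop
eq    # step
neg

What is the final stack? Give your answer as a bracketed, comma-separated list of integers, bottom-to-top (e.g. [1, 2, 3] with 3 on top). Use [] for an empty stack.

Answer: [1, -1]

Derivation:
After 'push 1': [1]
After 'dup': [1, 1]
After 'over': [1, 1, 1]
After 'push 7': [1, 1, 1, 7]
After 'pop': [1, 1, 1]
After 'eq': [1, 1]
After 'neg': [1, -1]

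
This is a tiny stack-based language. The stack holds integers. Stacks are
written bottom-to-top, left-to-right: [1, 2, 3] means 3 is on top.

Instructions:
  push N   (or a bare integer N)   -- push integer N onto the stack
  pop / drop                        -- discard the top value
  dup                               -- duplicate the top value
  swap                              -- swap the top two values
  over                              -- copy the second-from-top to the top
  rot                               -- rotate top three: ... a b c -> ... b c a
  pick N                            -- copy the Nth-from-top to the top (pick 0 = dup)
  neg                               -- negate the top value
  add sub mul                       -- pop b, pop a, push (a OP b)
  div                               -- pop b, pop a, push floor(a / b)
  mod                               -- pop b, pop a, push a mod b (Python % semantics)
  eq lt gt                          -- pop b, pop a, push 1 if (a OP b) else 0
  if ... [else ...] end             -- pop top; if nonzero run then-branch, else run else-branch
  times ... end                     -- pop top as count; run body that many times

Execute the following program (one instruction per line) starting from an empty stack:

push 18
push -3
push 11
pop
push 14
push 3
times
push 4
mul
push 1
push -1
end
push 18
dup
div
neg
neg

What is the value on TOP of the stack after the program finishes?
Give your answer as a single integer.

Answer: 1

Derivation:
After 'push 18': [18]
After 'push -3': [18, -3]
After 'push 11': [18, -3, 11]
After 'pop': [18, -3]
After 'push 14': [18, -3, 14]
After 'push 3': [18, -3, 14, 3]
After 'times': [18, -3, 14]
After 'push 4': [18, -3, 14, 4]
After 'mul': [18, -3, 56]
After 'push 1': [18, -3, 56, 1]
  ...
After 'push -1': [18, -3, 56, 1, -4, 1, -1]
After 'push 4': [18, -3, 56, 1, -4, 1, -1, 4]
After 'mul': [18, -3, 56, 1, -4, 1, -4]
After 'push 1': [18, -3, 56, 1, -4, 1, -4, 1]
After 'push -1': [18, -3, 56, 1, -4, 1, -4, 1, -1]
After 'push 18': [18, -3, 56, 1, -4, 1, -4, 1, -1, 18]
After 'dup': [18, -3, 56, 1, -4, 1, -4, 1, -1, 18, 18]
After 'div': [18, -3, 56, 1, -4, 1, -4, 1, -1, 1]
After 'neg': [18, -3, 56, 1, -4, 1, -4, 1, -1, -1]
After 'neg': [18, -3, 56, 1, -4, 1, -4, 1, -1, 1]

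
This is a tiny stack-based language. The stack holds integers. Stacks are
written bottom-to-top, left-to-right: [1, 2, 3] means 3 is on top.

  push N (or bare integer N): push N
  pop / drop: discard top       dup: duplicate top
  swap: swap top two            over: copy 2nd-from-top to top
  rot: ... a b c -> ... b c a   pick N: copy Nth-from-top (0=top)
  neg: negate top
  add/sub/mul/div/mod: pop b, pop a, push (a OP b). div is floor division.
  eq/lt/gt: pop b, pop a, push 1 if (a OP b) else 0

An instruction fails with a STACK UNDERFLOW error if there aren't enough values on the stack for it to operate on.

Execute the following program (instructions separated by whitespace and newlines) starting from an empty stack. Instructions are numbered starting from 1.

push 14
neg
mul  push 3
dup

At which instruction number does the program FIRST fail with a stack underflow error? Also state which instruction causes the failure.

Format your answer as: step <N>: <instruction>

Answer: step 3: mul

Derivation:
Step 1 ('push 14'): stack = [14], depth = 1
Step 2 ('neg'): stack = [-14], depth = 1
Step 3 ('mul'): needs 2 value(s) but depth is 1 — STACK UNDERFLOW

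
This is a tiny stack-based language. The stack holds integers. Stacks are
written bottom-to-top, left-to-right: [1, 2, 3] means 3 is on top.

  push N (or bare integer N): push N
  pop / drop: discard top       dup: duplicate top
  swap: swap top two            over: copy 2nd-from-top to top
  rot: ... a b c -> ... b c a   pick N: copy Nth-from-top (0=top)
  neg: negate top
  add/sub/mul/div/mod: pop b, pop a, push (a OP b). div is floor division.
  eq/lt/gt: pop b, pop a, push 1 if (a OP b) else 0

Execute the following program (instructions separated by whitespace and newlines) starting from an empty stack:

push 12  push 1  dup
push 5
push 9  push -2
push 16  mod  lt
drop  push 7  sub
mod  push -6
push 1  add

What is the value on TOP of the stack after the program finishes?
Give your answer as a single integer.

Answer: -5

Derivation:
After 'push 12': [12]
After 'push 1': [12, 1]
After 'dup': [12, 1, 1]
After 'push 5': [12, 1, 1, 5]
After 'push 9': [12, 1, 1, 5, 9]
After 'push -2': [12, 1, 1, 5, 9, -2]
After 'push 16': [12, 1, 1, 5, 9, -2, 16]
After 'mod': [12, 1, 1, 5, 9, 14]
After 'lt': [12, 1, 1, 5, 1]
After 'drop': [12, 1, 1, 5]
After 'push 7': [12, 1, 1, 5, 7]
After 'sub': [12, 1, 1, -2]
After 'mod': [12, 1, -1]
After 'push -6': [12, 1, -1, -6]
After 'push 1': [12, 1, -1, -6, 1]
After 'add': [12, 1, -1, -5]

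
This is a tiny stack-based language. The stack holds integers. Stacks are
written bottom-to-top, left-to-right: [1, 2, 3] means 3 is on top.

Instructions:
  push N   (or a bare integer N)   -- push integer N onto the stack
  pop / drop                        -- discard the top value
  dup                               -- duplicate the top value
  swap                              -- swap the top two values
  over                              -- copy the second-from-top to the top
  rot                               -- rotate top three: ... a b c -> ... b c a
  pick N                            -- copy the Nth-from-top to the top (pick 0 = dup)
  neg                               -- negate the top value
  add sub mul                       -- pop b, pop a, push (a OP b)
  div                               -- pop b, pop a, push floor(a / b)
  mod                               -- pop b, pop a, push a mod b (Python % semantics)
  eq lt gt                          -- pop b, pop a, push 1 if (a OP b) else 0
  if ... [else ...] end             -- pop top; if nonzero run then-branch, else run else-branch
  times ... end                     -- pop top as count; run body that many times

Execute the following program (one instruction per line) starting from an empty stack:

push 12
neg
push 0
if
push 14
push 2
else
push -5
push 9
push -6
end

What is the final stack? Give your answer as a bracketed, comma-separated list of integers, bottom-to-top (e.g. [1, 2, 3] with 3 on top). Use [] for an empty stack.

After 'push 12': [12]
After 'neg': [-12]
After 'push 0': [-12, 0]
After 'if': [-12]
After 'push -5': [-12, -5]
After 'push 9': [-12, -5, 9]
After 'push -6': [-12, -5, 9, -6]

Answer: [-12, -5, 9, -6]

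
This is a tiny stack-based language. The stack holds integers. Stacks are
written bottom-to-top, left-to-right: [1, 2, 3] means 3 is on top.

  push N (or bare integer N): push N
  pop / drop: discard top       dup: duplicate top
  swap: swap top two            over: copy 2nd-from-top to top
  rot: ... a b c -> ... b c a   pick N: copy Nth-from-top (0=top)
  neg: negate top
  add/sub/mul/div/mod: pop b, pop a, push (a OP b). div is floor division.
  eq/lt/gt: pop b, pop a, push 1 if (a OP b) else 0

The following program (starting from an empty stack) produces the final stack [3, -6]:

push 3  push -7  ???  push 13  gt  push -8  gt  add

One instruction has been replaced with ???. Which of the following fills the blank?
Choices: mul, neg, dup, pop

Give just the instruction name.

Answer: dup

Derivation:
Stack before ???: [3, -7]
Stack after ???:  [3, -7, -7]
Checking each choice:
  mul: stack underflow (need 2, have 1)
  neg: produces [4]
  dup: MATCH
  pop: stack underflow (need 2, have 1)


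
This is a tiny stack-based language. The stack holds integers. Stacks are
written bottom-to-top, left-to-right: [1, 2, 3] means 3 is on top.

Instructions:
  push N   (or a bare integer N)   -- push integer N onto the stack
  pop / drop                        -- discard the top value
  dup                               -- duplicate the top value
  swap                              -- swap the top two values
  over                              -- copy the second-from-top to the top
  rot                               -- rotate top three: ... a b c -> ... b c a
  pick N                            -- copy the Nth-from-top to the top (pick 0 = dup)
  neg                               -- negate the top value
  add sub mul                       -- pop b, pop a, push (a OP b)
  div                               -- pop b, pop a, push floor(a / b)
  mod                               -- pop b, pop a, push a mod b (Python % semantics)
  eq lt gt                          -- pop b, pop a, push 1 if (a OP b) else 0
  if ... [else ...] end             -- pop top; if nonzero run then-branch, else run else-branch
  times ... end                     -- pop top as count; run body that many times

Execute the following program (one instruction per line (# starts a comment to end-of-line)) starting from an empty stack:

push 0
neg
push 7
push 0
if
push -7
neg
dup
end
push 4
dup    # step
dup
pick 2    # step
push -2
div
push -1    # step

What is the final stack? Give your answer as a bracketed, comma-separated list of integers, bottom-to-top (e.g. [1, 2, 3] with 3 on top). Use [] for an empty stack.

After 'push 0': [0]
After 'neg': [0]
After 'push 7': [0, 7]
After 'push 0': [0, 7, 0]
After 'if': [0, 7]
After 'push 4': [0, 7, 4]
After 'dup': [0, 7, 4, 4]
After 'dup': [0, 7, 4, 4, 4]
After 'pick 2': [0, 7, 4, 4, 4, 4]
After 'push -2': [0, 7, 4, 4, 4, 4, -2]
After 'div': [0, 7, 4, 4, 4, -2]
After 'push -1': [0, 7, 4, 4, 4, -2, -1]

Answer: [0, 7, 4, 4, 4, -2, -1]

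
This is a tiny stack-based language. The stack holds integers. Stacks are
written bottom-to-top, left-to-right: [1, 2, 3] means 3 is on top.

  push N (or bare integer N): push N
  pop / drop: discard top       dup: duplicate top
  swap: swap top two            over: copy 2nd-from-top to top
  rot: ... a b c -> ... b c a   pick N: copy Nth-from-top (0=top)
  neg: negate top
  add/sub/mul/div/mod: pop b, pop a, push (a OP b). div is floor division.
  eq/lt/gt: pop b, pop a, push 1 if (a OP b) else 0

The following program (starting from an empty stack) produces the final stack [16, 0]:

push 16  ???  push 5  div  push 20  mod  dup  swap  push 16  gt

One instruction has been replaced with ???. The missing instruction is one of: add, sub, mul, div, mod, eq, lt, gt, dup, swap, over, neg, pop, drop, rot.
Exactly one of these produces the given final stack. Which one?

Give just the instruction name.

Stack before ???: [16]
Stack after ???:  [-16]
The instruction that transforms [16] -> [-16] is: neg

Answer: neg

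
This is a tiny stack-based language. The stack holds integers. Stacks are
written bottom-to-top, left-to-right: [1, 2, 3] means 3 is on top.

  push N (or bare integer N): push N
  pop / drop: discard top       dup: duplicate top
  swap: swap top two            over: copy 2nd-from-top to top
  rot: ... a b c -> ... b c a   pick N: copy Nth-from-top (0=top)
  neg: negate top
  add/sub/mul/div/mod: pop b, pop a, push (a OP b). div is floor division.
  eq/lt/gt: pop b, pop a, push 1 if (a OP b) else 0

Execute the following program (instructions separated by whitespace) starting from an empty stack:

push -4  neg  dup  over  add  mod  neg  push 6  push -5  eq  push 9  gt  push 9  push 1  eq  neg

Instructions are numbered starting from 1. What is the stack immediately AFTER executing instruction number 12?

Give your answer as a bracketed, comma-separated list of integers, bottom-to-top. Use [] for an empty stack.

Answer: [-4, 0]

Derivation:
Step 1 ('push -4'): [-4]
Step 2 ('neg'): [4]
Step 3 ('dup'): [4, 4]
Step 4 ('over'): [4, 4, 4]
Step 5 ('add'): [4, 8]
Step 6 ('mod'): [4]
Step 7 ('neg'): [-4]
Step 8 ('push 6'): [-4, 6]
Step 9 ('push -5'): [-4, 6, -5]
Step 10 ('eq'): [-4, 0]
Step 11 ('push 9'): [-4, 0, 9]
Step 12 ('gt'): [-4, 0]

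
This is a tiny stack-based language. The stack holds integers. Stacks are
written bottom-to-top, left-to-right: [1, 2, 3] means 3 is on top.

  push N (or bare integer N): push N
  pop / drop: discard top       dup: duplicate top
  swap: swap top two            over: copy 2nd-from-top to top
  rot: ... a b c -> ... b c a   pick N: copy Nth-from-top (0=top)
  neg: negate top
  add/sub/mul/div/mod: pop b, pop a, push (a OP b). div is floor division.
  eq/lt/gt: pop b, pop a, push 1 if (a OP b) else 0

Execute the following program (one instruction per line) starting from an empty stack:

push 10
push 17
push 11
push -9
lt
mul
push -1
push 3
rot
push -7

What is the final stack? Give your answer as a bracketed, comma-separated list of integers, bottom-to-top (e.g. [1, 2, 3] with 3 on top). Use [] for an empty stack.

Answer: [10, -1, 3, 0, -7]

Derivation:
After 'push 10': [10]
After 'push 17': [10, 17]
After 'push 11': [10, 17, 11]
After 'push -9': [10, 17, 11, -9]
After 'lt': [10, 17, 0]
After 'mul': [10, 0]
After 'push -1': [10, 0, -1]
After 'push 3': [10, 0, -1, 3]
After 'rot': [10, -1, 3, 0]
After 'push -7': [10, -1, 3, 0, -7]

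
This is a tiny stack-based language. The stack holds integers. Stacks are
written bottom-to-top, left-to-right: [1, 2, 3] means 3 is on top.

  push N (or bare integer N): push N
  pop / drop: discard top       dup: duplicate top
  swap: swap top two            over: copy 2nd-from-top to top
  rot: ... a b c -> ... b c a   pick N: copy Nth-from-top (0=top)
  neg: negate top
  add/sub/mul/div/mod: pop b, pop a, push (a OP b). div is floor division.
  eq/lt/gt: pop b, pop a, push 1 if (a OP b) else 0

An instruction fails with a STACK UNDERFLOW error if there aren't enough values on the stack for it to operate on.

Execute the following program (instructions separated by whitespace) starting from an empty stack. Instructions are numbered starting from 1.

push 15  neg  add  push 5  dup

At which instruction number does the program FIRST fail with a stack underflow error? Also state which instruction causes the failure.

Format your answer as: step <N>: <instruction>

Answer: step 3: add

Derivation:
Step 1 ('push 15'): stack = [15], depth = 1
Step 2 ('neg'): stack = [-15], depth = 1
Step 3 ('add'): needs 2 value(s) but depth is 1 — STACK UNDERFLOW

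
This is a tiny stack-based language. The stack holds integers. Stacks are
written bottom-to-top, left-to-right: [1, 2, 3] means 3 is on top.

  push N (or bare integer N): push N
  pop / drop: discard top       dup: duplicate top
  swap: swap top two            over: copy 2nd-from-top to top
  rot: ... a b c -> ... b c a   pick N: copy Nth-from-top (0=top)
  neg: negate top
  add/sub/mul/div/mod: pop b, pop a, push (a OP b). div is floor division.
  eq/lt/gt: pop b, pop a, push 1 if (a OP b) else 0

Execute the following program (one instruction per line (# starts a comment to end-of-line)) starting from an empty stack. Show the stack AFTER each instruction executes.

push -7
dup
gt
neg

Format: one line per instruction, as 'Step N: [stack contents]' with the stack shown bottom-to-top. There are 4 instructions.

Step 1: [-7]
Step 2: [-7, -7]
Step 3: [0]
Step 4: [0]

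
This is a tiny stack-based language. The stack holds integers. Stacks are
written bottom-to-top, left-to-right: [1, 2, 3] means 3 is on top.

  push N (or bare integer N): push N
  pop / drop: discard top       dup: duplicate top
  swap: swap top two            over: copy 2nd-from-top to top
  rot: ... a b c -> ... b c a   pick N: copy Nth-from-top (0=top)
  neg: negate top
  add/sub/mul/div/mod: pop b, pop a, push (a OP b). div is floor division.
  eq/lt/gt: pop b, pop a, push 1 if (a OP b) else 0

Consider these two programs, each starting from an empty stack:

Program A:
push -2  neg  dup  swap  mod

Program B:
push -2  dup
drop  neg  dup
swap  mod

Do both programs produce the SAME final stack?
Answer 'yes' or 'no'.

Program A trace:
  After 'push -2': [-2]
  After 'neg': [2]
  After 'dup': [2, 2]
  After 'swap': [2, 2]
  After 'mod': [0]
Program A final stack: [0]

Program B trace:
  After 'push -2': [-2]
  After 'dup': [-2, -2]
  After 'drop': [-2]
  After 'neg': [2]
  After 'dup': [2, 2]
  After 'swap': [2, 2]
  After 'mod': [0]
Program B final stack: [0]
Same: yes

Answer: yes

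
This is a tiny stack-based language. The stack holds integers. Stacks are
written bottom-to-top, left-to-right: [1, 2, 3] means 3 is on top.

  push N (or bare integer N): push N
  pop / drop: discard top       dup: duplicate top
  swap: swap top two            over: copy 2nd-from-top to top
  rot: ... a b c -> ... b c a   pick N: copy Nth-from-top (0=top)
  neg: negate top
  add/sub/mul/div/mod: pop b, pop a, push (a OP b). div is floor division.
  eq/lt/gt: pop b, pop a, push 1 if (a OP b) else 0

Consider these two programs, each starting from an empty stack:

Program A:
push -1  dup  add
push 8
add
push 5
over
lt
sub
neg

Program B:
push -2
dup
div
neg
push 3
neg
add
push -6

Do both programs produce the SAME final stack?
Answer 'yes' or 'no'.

Program A trace:
  After 'push -1': [-1]
  After 'dup': [-1, -1]
  After 'add': [-2]
  After 'push 8': [-2, 8]
  After 'add': [6]
  After 'push 5': [6, 5]
  After 'over': [6, 5, 6]
  After 'lt': [6, 1]
  After 'sub': [5]
  After 'neg': [-5]
Program A final stack: [-5]

Program B trace:
  After 'push -2': [-2]
  After 'dup': [-2, -2]
  After 'div': [1]
  After 'neg': [-1]
  After 'push 3': [-1, 3]
  After 'neg': [-1, -3]
  After 'add': [-4]
  After 'push -6': [-4, -6]
Program B final stack: [-4, -6]
Same: no

Answer: no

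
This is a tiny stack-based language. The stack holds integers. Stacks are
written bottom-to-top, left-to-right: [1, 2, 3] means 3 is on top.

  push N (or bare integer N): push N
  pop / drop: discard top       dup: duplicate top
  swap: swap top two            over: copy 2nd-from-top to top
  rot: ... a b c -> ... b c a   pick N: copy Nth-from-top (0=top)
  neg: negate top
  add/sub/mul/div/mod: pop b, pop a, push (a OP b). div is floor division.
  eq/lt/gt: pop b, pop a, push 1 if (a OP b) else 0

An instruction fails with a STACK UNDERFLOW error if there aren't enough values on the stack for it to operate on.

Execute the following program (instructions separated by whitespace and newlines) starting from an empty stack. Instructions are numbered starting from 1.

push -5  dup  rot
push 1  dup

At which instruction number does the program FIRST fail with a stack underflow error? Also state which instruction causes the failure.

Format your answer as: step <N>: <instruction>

Answer: step 3: rot

Derivation:
Step 1 ('push -5'): stack = [-5], depth = 1
Step 2 ('dup'): stack = [-5, -5], depth = 2
Step 3 ('rot'): needs 3 value(s) but depth is 2 — STACK UNDERFLOW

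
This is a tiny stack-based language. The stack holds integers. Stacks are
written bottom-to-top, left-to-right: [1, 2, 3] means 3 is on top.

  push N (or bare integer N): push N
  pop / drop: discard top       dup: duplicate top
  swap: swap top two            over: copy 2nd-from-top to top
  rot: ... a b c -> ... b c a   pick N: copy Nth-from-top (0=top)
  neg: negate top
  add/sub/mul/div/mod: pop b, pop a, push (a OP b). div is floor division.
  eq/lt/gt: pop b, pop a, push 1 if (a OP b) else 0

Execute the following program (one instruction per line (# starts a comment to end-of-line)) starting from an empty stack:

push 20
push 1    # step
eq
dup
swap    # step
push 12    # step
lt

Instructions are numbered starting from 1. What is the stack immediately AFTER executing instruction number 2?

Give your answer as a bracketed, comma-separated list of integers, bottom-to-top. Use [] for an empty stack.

Step 1 ('push 20'): [20]
Step 2 ('push 1'): [20, 1]

Answer: [20, 1]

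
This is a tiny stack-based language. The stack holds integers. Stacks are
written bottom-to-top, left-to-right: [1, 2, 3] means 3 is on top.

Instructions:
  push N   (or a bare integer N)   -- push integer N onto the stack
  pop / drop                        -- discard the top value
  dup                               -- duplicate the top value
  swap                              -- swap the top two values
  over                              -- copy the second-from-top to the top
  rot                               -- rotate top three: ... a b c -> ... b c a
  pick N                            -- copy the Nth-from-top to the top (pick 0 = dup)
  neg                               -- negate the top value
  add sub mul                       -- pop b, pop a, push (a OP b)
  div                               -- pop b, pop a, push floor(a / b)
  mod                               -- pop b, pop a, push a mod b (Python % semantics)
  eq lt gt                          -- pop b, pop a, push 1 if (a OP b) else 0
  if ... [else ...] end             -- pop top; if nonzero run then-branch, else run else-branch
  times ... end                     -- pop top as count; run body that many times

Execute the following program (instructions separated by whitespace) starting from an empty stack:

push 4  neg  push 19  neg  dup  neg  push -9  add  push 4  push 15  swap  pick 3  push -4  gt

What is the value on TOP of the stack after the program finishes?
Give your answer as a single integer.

After 'push 4': [4]
After 'neg': [-4]
After 'push 19': [-4, 19]
After 'neg': [-4, -19]
After 'dup': [-4, -19, -19]
After 'neg': [-4, -19, 19]
After 'push -9': [-4, -19, 19, -9]
After 'add': [-4, -19, 10]
After 'push 4': [-4, -19, 10, 4]
After 'push 15': [-4, -19, 10, 4, 15]
After 'swap': [-4, -19, 10, 15, 4]
After 'pick 3': [-4, -19, 10, 15, 4, -19]
After 'push -4': [-4, -19, 10, 15, 4, -19, -4]
After 'gt': [-4, -19, 10, 15, 4, 0]

Answer: 0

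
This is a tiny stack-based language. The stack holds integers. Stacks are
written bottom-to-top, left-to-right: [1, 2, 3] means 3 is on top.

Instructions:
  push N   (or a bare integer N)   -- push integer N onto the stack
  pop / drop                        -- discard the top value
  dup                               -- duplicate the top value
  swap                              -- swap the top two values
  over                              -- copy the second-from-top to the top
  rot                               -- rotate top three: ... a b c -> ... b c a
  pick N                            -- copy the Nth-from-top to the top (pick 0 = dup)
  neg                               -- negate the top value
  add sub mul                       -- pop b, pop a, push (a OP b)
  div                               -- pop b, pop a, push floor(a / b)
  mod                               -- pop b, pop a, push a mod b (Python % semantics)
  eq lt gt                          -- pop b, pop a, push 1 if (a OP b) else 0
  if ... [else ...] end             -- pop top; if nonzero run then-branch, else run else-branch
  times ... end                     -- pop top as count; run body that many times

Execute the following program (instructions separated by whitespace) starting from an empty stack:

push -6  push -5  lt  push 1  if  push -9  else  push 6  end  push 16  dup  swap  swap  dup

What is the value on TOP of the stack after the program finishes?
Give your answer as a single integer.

After 'push -6': [-6]
After 'push -5': [-6, -5]
After 'lt': [1]
After 'push 1': [1, 1]
After 'if': [1]
After 'push -9': [1, -9]
After 'push 16': [1, -9, 16]
After 'dup': [1, -9, 16, 16]
After 'swap': [1, -9, 16, 16]
After 'swap': [1, -9, 16, 16]
After 'dup': [1, -9, 16, 16, 16]

Answer: 16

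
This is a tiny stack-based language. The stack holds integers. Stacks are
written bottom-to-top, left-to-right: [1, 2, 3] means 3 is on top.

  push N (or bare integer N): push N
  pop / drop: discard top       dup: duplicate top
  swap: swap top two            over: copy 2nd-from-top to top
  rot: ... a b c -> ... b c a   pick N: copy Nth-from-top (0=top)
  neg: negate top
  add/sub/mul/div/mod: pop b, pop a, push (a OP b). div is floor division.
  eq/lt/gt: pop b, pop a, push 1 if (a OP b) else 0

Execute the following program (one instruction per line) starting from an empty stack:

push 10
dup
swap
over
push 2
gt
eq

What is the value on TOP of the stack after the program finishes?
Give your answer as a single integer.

Answer: 0

Derivation:
After 'push 10': [10]
After 'dup': [10, 10]
After 'swap': [10, 10]
After 'over': [10, 10, 10]
After 'push 2': [10, 10, 10, 2]
After 'gt': [10, 10, 1]
After 'eq': [10, 0]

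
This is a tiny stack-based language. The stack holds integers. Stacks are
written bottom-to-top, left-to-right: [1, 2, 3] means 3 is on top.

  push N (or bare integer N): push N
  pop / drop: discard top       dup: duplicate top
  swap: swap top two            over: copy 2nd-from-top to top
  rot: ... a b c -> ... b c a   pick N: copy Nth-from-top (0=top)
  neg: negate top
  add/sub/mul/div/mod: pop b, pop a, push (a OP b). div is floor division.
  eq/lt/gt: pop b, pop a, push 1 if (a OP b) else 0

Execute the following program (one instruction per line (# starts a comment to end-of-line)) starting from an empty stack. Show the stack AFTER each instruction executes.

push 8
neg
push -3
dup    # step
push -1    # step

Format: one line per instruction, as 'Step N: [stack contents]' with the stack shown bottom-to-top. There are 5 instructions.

Step 1: [8]
Step 2: [-8]
Step 3: [-8, -3]
Step 4: [-8, -3, -3]
Step 5: [-8, -3, -3, -1]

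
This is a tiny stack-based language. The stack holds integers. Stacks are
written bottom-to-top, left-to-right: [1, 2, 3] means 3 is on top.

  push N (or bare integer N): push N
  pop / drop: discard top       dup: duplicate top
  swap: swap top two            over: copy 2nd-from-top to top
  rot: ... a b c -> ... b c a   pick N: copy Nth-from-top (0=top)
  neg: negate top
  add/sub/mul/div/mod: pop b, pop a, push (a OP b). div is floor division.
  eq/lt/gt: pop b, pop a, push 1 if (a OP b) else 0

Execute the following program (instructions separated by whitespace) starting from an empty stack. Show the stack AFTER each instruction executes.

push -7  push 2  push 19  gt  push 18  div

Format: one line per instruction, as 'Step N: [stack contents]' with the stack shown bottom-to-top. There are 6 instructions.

Step 1: [-7]
Step 2: [-7, 2]
Step 3: [-7, 2, 19]
Step 4: [-7, 0]
Step 5: [-7, 0, 18]
Step 6: [-7, 0]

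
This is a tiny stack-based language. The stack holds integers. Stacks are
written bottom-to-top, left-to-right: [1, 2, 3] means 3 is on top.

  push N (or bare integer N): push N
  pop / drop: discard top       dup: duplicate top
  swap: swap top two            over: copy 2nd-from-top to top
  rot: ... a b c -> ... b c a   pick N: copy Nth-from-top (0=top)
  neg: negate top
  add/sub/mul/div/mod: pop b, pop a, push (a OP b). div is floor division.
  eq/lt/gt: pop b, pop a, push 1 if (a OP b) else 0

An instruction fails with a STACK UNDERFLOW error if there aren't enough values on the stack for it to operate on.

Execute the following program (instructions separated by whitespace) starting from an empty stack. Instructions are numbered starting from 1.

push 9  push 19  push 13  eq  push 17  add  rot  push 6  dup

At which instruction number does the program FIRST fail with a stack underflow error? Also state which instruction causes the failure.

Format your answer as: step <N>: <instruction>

Step 1 ('push 9'): stack = [9], depth = 1
Step 2 ('push 19'): stack = [9, 19], depth = 2
Step 3 ('push 13'): stack = [9, 19, 13], depth = 3
Step 4 ('eq'): stack = [9, 0], depth = 2
Step 5 ('push 17'): stack = [9, 0, 17], depth = 3
Step 6 ('add'): stack = [9, 17], depth = 2
Step 7 ('rot'): needs 3 value(s) but depth is 2 — STACK UNDERFLOW

Answer: step 7: rot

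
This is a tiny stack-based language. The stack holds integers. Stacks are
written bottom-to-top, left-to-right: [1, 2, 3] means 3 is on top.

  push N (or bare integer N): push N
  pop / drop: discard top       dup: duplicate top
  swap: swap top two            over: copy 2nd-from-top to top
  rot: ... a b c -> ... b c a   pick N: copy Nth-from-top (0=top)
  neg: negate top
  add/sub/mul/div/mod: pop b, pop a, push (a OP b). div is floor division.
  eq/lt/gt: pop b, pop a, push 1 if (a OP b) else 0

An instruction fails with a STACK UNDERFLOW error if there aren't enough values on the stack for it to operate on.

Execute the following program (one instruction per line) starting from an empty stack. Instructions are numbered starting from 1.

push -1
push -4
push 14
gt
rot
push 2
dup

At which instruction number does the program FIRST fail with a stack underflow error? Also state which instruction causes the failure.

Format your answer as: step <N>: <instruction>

Step 1 ('push -1'): stack = [-1], depth = 1
Step 2 ('push -4'): stack = [-1, -4], depth = 2
Step 3 ('push 14'): stack = [-1, -4, 14], depth = 3
Step 4 ('gt'): stack = [-1, 0], depth = 2
Step 5 ('rot'): needs 3 value(s) but depth is 2 — STACK UNDERFLOW

Answer: step 5: rot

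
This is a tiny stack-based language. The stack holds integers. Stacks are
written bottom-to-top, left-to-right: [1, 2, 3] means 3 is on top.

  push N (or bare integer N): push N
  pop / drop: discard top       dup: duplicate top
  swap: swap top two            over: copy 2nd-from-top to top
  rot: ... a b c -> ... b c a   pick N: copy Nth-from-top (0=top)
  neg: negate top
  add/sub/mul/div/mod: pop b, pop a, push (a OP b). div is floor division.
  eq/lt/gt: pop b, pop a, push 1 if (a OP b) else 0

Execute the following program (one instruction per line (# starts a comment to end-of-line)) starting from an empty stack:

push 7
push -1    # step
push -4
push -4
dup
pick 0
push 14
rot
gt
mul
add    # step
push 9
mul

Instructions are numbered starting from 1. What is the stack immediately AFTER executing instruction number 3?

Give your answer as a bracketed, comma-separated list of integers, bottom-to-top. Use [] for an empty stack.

Step 1 ('push 7'): [7]
Step 2 ('push -1'): [7, -1]
Step 3 ('push -4'): [7, -1, -4]

Answer: [7, -1, -4]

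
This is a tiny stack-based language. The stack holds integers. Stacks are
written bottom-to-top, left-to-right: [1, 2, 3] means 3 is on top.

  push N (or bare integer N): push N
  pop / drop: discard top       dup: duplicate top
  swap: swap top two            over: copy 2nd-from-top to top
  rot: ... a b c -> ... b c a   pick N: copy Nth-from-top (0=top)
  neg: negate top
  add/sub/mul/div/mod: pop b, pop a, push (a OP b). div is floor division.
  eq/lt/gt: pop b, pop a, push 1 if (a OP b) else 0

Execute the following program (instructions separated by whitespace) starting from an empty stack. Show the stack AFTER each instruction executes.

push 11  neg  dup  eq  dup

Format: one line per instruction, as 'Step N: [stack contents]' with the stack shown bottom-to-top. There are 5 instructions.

Step 1: [11]
Step 2: [-11]
Step 3: [-11, -11]
Step 4: [1]
Step 5: [1, 1]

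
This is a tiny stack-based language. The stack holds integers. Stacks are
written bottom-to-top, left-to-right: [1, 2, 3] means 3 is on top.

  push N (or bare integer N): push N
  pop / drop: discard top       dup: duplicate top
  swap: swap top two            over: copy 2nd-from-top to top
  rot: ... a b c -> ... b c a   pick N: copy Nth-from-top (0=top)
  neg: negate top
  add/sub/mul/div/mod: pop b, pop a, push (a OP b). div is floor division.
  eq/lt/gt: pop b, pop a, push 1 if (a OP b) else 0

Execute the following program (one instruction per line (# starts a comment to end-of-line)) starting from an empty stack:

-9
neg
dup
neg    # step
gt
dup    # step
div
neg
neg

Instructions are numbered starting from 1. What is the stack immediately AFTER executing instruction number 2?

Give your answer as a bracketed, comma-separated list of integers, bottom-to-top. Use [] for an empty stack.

Answer: [9]

Derivation:
Step 1 ('-9'): [-9]
Step 2 ('neg'): [9]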